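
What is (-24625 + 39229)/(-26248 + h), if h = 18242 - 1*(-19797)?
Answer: 14604/11791 ≈ 1.2386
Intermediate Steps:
h = 38039 (h = 18242 + 19797 = 38039)
(-24625 + 39229)/(-26248 + h) = (-24625 + 39229)/(-26248 + 38039) = 14604/11791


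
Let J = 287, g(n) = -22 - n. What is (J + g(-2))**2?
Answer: 71289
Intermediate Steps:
(J + g(-2))**2 = (287 + (-22 - 1*(-2)))**2 = (287 + (-22 + 2))**2 = (287 - 20)**2 = 267**2 = 71289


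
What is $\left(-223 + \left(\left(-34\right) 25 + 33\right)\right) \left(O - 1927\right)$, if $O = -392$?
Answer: $2411760$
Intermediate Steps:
$\left(-223 + \left(\left(-34\right) 25 + 33\right)\right) \left(O - 1927\right) = \left(-223 + \left(\left(-34\right) 25 + 33\right)\right) \left(-392 - 1927\right) = \left(-223 + \left(-850 + 33\right)\right) \left(-2319\right) = \left(-223 - 817\right) \left(-2319\right) = \left(-1040\right) \left(-2319\right) = 2411760$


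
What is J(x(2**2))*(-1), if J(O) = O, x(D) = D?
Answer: -4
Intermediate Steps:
J(x(2**2))*(-1) = 2**2*(-1) = 4*(-1) = -4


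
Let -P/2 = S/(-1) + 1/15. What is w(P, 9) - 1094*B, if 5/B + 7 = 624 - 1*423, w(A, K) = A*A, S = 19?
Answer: 30679153/21825 ≈ 1405.7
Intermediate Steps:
P = 568/15 (P = -2*(19/(-1) + 1/15) = -2*(19*(-1) + 1*(1/15)) = -2*(-19 + 1/15) = -2*(-284/15) = 568/15 ≈ 37.867)
w(A, K) = A²
B = 5/194 (B = 5/(-7 + (624 - 1*423)) = 5/(-7 + (624 - 423)) = 5/(-7 + 201) = 5/194 ≈ 0.025773)
w(P, 9) - 1094*B = (568/15)² - 1094*5/194 = 322624/225 - 2735/97 = 30679153/21825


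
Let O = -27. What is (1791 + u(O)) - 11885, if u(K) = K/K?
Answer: -10093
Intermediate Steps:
u(K) = 1
(1791 + u(O)) - 11885 = (1791 + 1) - 11885 = 1792 - 11885 = -10093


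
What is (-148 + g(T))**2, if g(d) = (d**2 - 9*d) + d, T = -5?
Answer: 6889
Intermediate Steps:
g(d) = d**2 - 8*d
(-148 + g(T))**2 = (-148 - 5*(-8 - 5))**2 = (-148 - 5*(-13))**2 = (-148 + 65)**2 = (-83)**2 = 6889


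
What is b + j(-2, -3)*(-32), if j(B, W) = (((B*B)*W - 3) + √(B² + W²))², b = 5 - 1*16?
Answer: -7627 + 960*√13 ≈ -4165.7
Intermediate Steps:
b = -11 (b = 5 - 16 = -11)
j(B, W) = (-3 + √(B² + W²) + W*B²)² (j(B, W) = ((B²*W - 3) + √(B² + W²))² = ((W*B² - 3) + √(B² + W²))² = ((-3 + W*B²) + √(B² + W²))² = (-3 + √(B² + W²) + W*B²)²)
b + j(-2, -3)*(-32) = -11 + (-3 + √((-2)² + (-3)²) - 3*(-2)²)²*(-32) = -11 + (-3 + √(4 + 9) - 3*4)²*(-32) = -11 + (-3 + √13 - 12)²*(-32) = -11 + (-15 + √13)²*(-32) = -11 - 32*(-15 + √13)²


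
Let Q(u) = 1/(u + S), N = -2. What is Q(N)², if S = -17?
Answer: 1/361 ≈ 0.0027701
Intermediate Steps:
Q(u) = 1/(-17 + u) (Q(u) = 1/(u - 17) = 1/(-17 + u))
Q(N)² = (1/(-17 - 2))² = (1/(-19))² = (-1/19)² = 1/361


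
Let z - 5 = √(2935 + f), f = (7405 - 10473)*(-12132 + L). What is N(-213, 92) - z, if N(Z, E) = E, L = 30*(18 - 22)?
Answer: 87 - √37592071 ≈ -6044.2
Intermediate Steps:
L = -120 (L = 30*(-4) = -120)
f = 37589136 (f = (7405 - 10473)*(-12132 - 120) = -3068*(-12252) = 37589136)
z = 5 + √37592071 (z = 5 + √(2935 + 37589136) = 5 + √37592071 ≈ 6136.2)
N(-213, 92) - z = 92 - (5 + √37592071) = 92 + (-5 - √37592071) = 87 - √37592071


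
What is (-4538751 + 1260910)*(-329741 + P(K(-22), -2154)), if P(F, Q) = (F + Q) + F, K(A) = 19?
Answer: 1087774480737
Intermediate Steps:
P(F, Q) = Q + 2*F
(-4538751 + 1260910)*(-329741 + P(K(-22), -2154)) = (-4538751 + 1260910)*(-329741 + (-2154 + 2*19)) = -3277841*(-329741 + (-2154 + 38)) = -3277841*(-329741 - 2116) = -3277841*(-331857) = 1087774480737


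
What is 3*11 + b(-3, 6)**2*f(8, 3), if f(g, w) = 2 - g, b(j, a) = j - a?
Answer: -453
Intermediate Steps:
3*11 + b(-3, 6)**2*f(8, 3) = 3*11 + (-3 - 1*6)**2*(2 - 1*8) = 33 + (-3 - 6)**2*(2 - 8) = 33 + (-9)**2*(-6) = 33 + 81*(-6) = 33 - 486 = -453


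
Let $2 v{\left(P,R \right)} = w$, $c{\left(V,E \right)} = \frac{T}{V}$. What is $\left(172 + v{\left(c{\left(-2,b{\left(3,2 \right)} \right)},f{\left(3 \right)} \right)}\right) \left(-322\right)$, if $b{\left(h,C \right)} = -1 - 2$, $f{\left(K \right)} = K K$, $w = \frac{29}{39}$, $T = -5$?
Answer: $- \frac{2164645}{39} \approx -55504.0$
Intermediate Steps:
$w = \frac{29}{39}$ ($w = 29 \cdot \frac{1}{39} = \frac{29}{39} \approx 0.74359$)
$f{\left(K \right)} = K^{2}$
$b{\left(h,C \right)} = -3$
$c{\left(V,E \right)} = - \frac{5}{V}$
$v{\left(P,R \right)} = \frac{29}{78}$ ($v{\left(P,R \right)} = \frac{1}{2} \cdot \frac{29}{39} = \frac{29}{78}$)
$\left(172 + v{\left(c{\left(-2,b{\left(3,2 \right)} \right)},f{\left(3 \right)} \right)}\right) \left(-322\right) = \left(172 + \frac{29}{78}\right) \left(-322\right) = \frac{13445}{78} \left(-322\right) = - \frac{2164645}{39}$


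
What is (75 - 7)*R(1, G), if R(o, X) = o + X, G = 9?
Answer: 680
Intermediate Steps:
R(o, X) = X + o
(75 - 7)*R(1, G) = (75 - 7)*(9 + 1) = 68*10 = 680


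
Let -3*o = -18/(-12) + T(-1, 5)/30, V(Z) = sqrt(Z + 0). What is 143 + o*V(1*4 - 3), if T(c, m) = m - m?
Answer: 285/2 ≈ 142.50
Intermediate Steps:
T(c, m) = 0
V(Z) = sqrt(Z)
o = -1/2 (o = -(-18/(-12) + 0/30)/3 = -(-18*(-1/12) + 0*(1/30))/3 = -(3/2 + 0)/3 = -1/3*3/2 = -1/2 ≈ -0.50000)
143 + o*V(1*4 - 3) = 143 - sqrt(1*4 - 3)/2 = 143 - sqrt(4 - 3)/2 = 143 - sqrt(1)/2 = 143 - 1/2*1 = 143 - 1/2 = 285/2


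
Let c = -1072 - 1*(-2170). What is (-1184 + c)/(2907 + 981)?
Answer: -43/1944 ≈ -0.022119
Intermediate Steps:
c = 1098 (c = -1072 + 2170 = 1098)
(-1184 + c)/(2907 + 981) = (-1184 + 1098)/(2907 + 981) = -86/3888 = -86*1/3888 = -43/1944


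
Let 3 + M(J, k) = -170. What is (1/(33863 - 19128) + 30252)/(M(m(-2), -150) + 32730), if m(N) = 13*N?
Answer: 445763221/479727395 ≈ 0.92920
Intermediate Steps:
M(J, k) = -173 (M(J, k) = -3 - 170 = -173)
(1/(33863 - 19128) + 30252)/(M(m(-2), -150) + 32730) = (1/(33863 - 19128) + 30252)/(-173 + 32730) = (1/14735 + 30252)/32557 = (1/14735 + 30252)*(1/32557) = (445763221/14735)*(1/32557) = 445763221/479727395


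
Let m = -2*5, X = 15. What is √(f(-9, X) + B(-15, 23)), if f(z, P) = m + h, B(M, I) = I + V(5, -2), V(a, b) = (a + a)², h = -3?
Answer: √110 ≈ 10.488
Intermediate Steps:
m = -10
V(a, b) = 4*a² (V(a, b) = (2*a)² = 4*a²)
B(M, I) = 100 + I (B(M, I) = I + 4*5² = I + 4*25 = I + 100 = 100 + I)
f(z, P) = -13 (f(z, P) = -10 - 3 = -13)
√(f(-9, X) + B(-15, 23)) = √(-13 + (100 + 23)) = √(-13 + 123) = √110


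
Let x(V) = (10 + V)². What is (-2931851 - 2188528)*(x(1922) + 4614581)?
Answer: -42740853190695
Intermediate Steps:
(-2931851 - 2188528)*(x(1922) + 4614581) = (-2931851 - 2188528)*((10 + 1922)² + 4614581) = -5120379*(1932² + 4614581) = -5120379*(3732624 + 4614581) = -5120379*8347205 = -42740853190695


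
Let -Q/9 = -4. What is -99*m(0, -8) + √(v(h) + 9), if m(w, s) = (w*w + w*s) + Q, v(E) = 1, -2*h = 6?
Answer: -3564 + √10 ≈ -3560.8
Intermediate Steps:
Q = 36 (Q = -9*(-4) = 36)
h = -3 (h = -½*6 = -3)
m(w, s) = 36 + w² + s*w (m(w, s) = (w*w + w*s) + 36 = (w² + s*w) + 36 = 36 + w² + s*w)
-99*m(0, -8) + √(v(h) + 9) = -99*(36 + 0² - 8*0) + √(1 + 9) = -99*(36 + 0 + 0) + √10 = -99*36 + √10 = -3564 + √10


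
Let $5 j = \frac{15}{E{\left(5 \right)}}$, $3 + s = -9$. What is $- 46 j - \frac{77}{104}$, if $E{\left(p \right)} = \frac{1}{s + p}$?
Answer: $\frac{100387}{104} \approx 965.26$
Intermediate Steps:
$s = -12$ ($s = -3 - 9 = -12$)
$E{\left(p \right)} = \frac{1}{-12 + p}$
$j = -21$ ($j = \frac{15 \frac{1}{\frac{1}{-12 + 5}}}{5} = \frac{15 \frac{1}{\frac{1}{-7}}}{5} = \frac{15 \frac{1}{- \frac{1}{7}}}{5} = \frac{15 \left(-7\right)}{5} = \frac{1}{5} \left(-105\right) = -21$)
$- 46 j - \frac{77}{104} = \left(-46\right) \left(-21\right) - \frac{77}{104} = 966 - \frac{77}{104} = \frac{100387}{104}$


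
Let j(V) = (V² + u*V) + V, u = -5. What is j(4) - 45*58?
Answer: -2610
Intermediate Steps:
j(V) = V² - 4*V (j(V) = (V² - 5*V) + V = V² - 4*V)
j(4) - 45*58 = 4*(-4 + 4) - 45*58 = 4*0 - 2610 = 0 - 2610 = -2610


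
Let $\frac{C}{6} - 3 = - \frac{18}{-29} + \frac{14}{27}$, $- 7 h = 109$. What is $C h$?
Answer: $- \frac{100934}{261} \approx -386.72$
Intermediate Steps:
$h = - \frac{109}{7}$ ($h = \left(- \frac{1}{7}\right) 109 = - \frac{109}{7} \approx -15.571$)
$C = \frac{6482}{261}$ ($C = 18 + 6 \left(- \frac{18}{-29} + \frac{14}{27}\right) = 18 + 6 \left(\left(-18\right) \left(- \frac{1}{29}\right) + 14 \cdot \frac{1}{27}\right) = 18 + 6 \left(\frac{18}{29} + \frac{14}{27}\right) = 18 + 6 \cdot \frac{892}{783} = 18 + \frac{1784}{261} = \frac{6482}{261} \approx 24.835$)
$C h = \frac{6482}{261} \left(- \frac{109}{7}\right) = - \frac{100934}{261}$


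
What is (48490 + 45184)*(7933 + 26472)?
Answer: 3222853970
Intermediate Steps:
(48490 + 45184)*(7933 + 26472) = 93674*34405 = 3222853970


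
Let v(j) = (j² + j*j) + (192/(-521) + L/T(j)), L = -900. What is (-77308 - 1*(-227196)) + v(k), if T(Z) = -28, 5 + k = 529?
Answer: 2549514761/3647 ≈ 6.9907e+5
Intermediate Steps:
k = 524 (k = -5 + 529 = 524)
v(j) = 115881/3647 + 2*j² (v(j) = (j² + j*j) + (192/(-521) - 900/(-28)) = (j² + j²) + (192*(-1/521) - 900*(-1/28)) = 2*j² + (-192/521 + 225/7) = 2*j² + 115881/3647 = 115881/3647 + 2*j²)
(-77308 - 1*(-227196)) + v(k) = (-77308 - 1*(-227196)) + (115881/3647 + 2*524²) = (-77308 + 227196) + (115881/3647 + 2*274576) = 149888 + (115881/3647 + 549152) = 149888 + 2002873225/3647 = 2549514761/3647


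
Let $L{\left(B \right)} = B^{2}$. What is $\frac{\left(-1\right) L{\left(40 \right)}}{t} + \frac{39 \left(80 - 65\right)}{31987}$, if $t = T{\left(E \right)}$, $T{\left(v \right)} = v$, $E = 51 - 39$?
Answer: $- \frac{12793045}{95961} \approx -133.31$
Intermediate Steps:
$E = 12$ ($E = 51 - 39 = 12$)
$t = 12$
$\frac{\left(-1\right) L{\left(40 \right)}}{t} + \frac{39 \left(80 - 65\right)}{31987} = \frac{\left(-1\right) 40^{2}}{12} + \frac{39 \left(80 - 65\right)}{31987} = \left(-1\right) 1600 \cdot \frac{1}{12} + 39 \cdot 15 \cdot \frac{1}{31987} = \left(-1600\right) \frac{1}{12} + 585 \cdot \frac{1}{31987} = - \frac{400}{3} + \frac{585}{31987} = - \frac{12793045}{95961}$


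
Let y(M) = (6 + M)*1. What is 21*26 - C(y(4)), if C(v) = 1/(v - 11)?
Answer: 547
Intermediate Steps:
y(M) = 6 + M
C(v) = 1/(-11 + v)
21*26 - C(y(4)) = 21*26 - 1/(-11 + (6 + 4)) = 546 - 1/(-11 + 10) = 546 - 1/(-1) = 546 - 1*(-1) = 546 + 1 = 547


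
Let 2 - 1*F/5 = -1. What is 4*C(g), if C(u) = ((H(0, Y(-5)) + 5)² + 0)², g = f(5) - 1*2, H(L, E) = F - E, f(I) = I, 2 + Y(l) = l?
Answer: 2125764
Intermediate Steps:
F = 15 (F = 10 - 5*(-1) = 10 + 5 = 15)
Y(l) = -2 + l
H(L, E) = 15 - E
g = 3 (g = 5 - 1*2 = 5 - 2 = 3)
C(u) = 531441 (C(u) = (((15 - (-2 - 5)) + 5)² + 0)² = (((15 - 1*(-7)) + 5)² + 0)² = (((15 + 7) + 5)² + 0)² = ((22 + 5)² + 0)² = (27² + 0)² = (729 + 0)² = 729² = 531441)
4*C(g) = 4*531441 = 2125764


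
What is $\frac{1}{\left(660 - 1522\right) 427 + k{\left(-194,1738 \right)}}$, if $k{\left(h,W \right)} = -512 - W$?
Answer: $- \frac{1}{370324} \approx -2.7003 \cdot 10^{-6}$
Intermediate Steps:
$\frac{1}{\left(660 - 1522\right) 427 + k{\left(-194,1738 \right)}} = \frac{1}{\left(660 - 1522\right) 427 - 2250} = \frac{1}{\left(-862\right) 427 - 2250} = \frac{1}{-368074 - 2250} = \frac{1}{-370324} = - \frac{1}{370324}$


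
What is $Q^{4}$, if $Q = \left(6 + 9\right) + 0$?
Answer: $50625$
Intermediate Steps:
$Q = 15$ ($Q = 15 + 0 = 15$)
$Q^{4} = 15^{4} = 50625$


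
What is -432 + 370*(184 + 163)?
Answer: 127958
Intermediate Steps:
-432 + 370*(184 + 163) = -432 + 370*347 = -432 + 128390 = 127958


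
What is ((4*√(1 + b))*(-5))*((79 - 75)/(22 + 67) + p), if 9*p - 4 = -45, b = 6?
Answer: 72260*√7/801 ≈ 238.68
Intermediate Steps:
p = -41/9 (p = 4/9 + (⅑)*(-45) = 4/9 - 5 = -41/9 ≈ -4.5556)
((4*√(1 + b))*(-5))*((79 - 75)/(22 + 67) + p) = ((4*√(1 + 6))*(-5))*((79 - 75)/(22 + 67) - 41/9) = ((4*√7)*(-5))*(4/89 - 41/9) = (-20*√7)*(4*(1/89) - 41/9) = (-20*√7)*(4/89 - 41/9) = -20*√7*(-3613/801) = 72260*√7/801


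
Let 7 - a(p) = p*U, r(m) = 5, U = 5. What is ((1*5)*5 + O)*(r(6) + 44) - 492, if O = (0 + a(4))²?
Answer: 9014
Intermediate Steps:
a(p) = 7 - 5*p (a(p) = 7 - p*5 = 7 - 5*p)
O = 169 (O = (0 + (7 - 5*4))² = (0 + (7 - 20))² = (0 - 13)² = (-13)² = 169)
((1*5)*5 + O)*(r(6) + 44) - 492 = ((1*5)*5 + 169)*(5 + 44) - 492 = (5*5 + 169)*49 - 492 = (25 + 169)*49 - 492 = 194*49 - 492 = 9506 - 492 = 9014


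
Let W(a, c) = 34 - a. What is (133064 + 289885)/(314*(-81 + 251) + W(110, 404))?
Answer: 140983/17768 ≈ 7.9347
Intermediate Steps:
(133064 + 289885)/(314*(-81 + 251) + W(110, 404)) = (133064 + 289885)/(314*(-81 + 251) + (34 - 1*110)) = 422949/(314*170 + (34 - 110)) = 422949/(53380 - 76) = 422949/53304 = 422949*(1/53304) = 140983/17768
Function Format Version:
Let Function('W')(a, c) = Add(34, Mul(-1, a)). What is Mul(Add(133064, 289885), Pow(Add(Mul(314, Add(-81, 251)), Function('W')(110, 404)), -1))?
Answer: Rational(140983, 17768) ≈ 7.9347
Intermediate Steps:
Mul(Add(133064, 289885), Pow(Add(Mul(314, Add(-81, 251)), Function('W')(110, 404)), -1)) = Mul(Add(133064, 289885), Pow(Add(Mul(314, Add(-81, 251)), Add(34, Mul(-1, 110))), -1)) = Mul(422949, Pow(Add(Mul(314, 170), Add(34, -110)), -1)) = Mul(422949, Pow(Add(53380, -76), -1)) = Mul(422949, Pow(53304, -1)) = Mul(422949, Rational(1, 53304)) = Rational(140983, 17768)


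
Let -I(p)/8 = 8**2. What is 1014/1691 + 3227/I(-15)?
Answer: -4937689/865792 ≈ -5.7031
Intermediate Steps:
I(p) = -512 (I(p) = -8*8**2 = -8*64 = -512)
1014/1691 + 3227/I(-15) = 1014/1691 + 3227/(-512) = 1014*(1/1691) + 3227*(-1/512) = 1014/1691 - 3227/512 = -4937689/865792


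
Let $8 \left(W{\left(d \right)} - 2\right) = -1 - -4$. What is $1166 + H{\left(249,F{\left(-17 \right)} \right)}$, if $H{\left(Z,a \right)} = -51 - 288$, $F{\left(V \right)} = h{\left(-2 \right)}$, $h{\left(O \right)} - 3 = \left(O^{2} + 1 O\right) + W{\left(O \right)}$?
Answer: $827$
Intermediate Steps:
$W{\left(d \right)} = \frac{19}{8}$ ($W{\left(d \right)} = 2 + \frac{-1 - -4}{8} = 2 + \frac{-1 + 4}{8} = 2 + \frac{1}{8} \cdot 3 = 2 + \frac{3}{8} = \frac{19}{8}$)
$h{\left(O \right)} = \frac{43}{8} + O + O^{2}$ ($h{\left(O \right)} = 3 + \left(\left(O^{2} + 1 O\right) + \frac{19}{8}\right) = 3 + \left(\left(O^{2} + O\right) + \frac{19}{8}\right) = 3 + \left(\left(O + O^{2}\right) + \frac{19}{8}\right) = 3 + \left(\frac{19}{8} + O + O^{2}\right) = \frac{43}{8} + O + O^{2}$)
$F{\left(V \right)} = \frac{59}{8}$ ($F{\left(V \right)} = \frac{43}{8} - 2 + \left(-2\right)^{2} = \frac{43}{8} - 2 + 4 = \frac{59}{8}$)
$H{\left(Z,a \right)} = -339$ ($H{\left(Z,a \right)} = -51 - 288 = -339$)
$1166 + H{\left(249,F{\left(-17 \right)} \right)} = 1166 - 339 = 827$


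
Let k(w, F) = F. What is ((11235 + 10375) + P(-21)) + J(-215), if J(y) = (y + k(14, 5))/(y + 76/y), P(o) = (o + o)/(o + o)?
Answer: 1000656061/46301 ≈ 21612.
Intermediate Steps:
P(o) = 1 (P(o) = (2*o)/((2*o)) = (2*o)*(1/(2*o)) = 1)
J(y) = (5 + y)/(y + 76/y) (J(y) = (y + 5)/(y + 76/y) = (5 + y)/(y + 76/y))
((11235 + 10375) + P(-21)) + J(-215) = ((11235 + 10375) + 1) - 215*(5 - 215)/(76 + (-215)²) = (21610 + 1) - 215*(-210)/(76 + 46225) = 21611 - 215*(-210)/46301 = 21611 - 215*1/46301*(-210) = 21611 + 45150/46301 = 1000656061/46301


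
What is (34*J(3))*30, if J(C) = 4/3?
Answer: 1360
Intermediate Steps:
J(C) = 4/3 (J(C) = 4*(⅓) = 4/3)
(34*J(3))*30 = (34*(4/3))*30 = (136/3)*30 = 1360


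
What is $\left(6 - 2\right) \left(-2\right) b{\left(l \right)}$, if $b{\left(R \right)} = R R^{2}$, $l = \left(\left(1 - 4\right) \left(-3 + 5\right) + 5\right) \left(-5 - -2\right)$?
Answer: $-216$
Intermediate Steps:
$l = 3$ ($l = \left(\left(-3\right) 2 + 5\right) \left(-5 + 2\right) = \left(-6 + 5\right) \left(-3\right) = \left(-1\right) \left(-3\right) = 3$)
$b{\left(R \right)} = R^{3}$
$\left(6 - 2\right) \left(-2\right) b{\left(l \right)} = \left(6 - 2\right) \left(-2\right) 3^{3} = 4 \left(-2\right) 27 = \left(-8\right) 27 = -216$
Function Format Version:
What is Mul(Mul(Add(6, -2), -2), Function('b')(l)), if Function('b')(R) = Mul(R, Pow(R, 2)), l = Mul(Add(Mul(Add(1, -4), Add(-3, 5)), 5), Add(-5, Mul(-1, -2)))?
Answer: -216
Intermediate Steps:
l = 3 (l = Mul(Add(Mul(-3, 2), 5), Add(-5, 2)) = Mul(Add(-6, 5), -3) = Mul(-1, -3) = 3)
Function('b')(R) = Pow(R, 3)
Mul(Mul(Add(6, -2), -2), Function('b')(l)) = Mul(Mul(Add(6, -2), -2), Pow(3, 3)) = Mul(Mul(4, -2), 27) = Mul(-8, 27) = -216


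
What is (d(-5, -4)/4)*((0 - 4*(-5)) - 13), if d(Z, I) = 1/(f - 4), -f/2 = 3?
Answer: -7/40 ≈ -0.17500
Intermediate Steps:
f = -6 (f = -2*3 = -6)
d(Z, I) = -1/10 (d(Z, I) = 1/(-6 - 4) = 1/(-10) = -1/10)
(d(-5, -4)/4)*((0 - 4*(-5)) - 13) = (-1/10/4)*((0 - 4*(-5)) - 13) = (-1/10*1/4)*((0 + 20) - 13) = -(20 - 13)/40 = -1/40*7 = -7/40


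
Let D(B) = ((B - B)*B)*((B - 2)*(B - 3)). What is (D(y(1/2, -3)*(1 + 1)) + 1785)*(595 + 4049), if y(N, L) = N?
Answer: 8289540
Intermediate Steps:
D(B) = 0 (D(B) = (0*B)*((-2 + B)*(-3 + B)) = 0*((-3 + B)*(-2 + B)) = 0)
(D(y(1/2, -3)*(1 + 1)) + 1785)*(595 + 4049) = (0 + 1785)*(595 + 4049) = 1785*4644 = 8289540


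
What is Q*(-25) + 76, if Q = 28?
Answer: -624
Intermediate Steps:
Q*(-25) + 76 = 28*(-25) + 76 = -700 + 76 = -624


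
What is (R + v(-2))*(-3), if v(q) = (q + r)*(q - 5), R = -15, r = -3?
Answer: -60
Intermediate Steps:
R = -15 (R = -3*5 = -15)
v(q) = (-5 + q)*(-3 + q) (v(q) = (q - 3)*(q - 5) = (-3 + q)*(-5 + q) = (-5 + q)*(-3 + q))
(R + v(-2))*(-3) = (-15 + (15 + (-2)**2 - 8*(-2)))*(-3) = (-15 + (15 + 4 + 16))*(-3) = (-15 + 35)*(-3) = 20*(-3) = -60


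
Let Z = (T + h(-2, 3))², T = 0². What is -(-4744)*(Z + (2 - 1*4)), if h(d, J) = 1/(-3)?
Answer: -80648/9 ≈ -8960.9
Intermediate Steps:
T = 0
h(d, J) = -⅓
Z = ⅑ (Z = (0 - ⅓)² = (-⅓)² = ⅑ ≈ 0.11111)
-(-4744)*(Z + (2 - 1*4)) = -(-4744)*(⅑ + (2 - 1*4)) = -(-4744)*(⅑ + (2 - 4)) = -(-4744)*(⅑ - 2) = -(-4744)*(-17)/9 = -1186*68/9 = -80648/9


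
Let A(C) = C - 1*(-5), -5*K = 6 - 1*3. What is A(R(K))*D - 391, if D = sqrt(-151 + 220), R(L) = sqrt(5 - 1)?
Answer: -391 + 7*sqrt(69) ≈ -332.85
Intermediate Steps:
K = -3/5 (K = -(6 - 1*3)/5 = -(6 - 3)/5 = -1/5*3 = -3/5 ≈ -0.60000)
R(L) = 2 (R(L) = sqrt(4) = 2)
A(C) = 5 + C (A(C) = C + 5 = 5 + C)
D = sqrt(69) ≈ 8.3066
A(R(K))*D - 391 = (5 + 2)*sqrt(69) - 391 = 7*sqrt(69) - 391 = -391 + 7*sqrt(69)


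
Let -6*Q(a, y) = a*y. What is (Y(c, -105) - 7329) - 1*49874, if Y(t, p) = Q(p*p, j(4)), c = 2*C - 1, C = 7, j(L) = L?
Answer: -64553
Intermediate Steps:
Q(a, y) = -a*y/6
c = 13 (c = 2*7 - 1 = 14 - 1 = 13)
Y(t, p) = -2*p²/3 (Y(t, p) = -⅙*p*p*4 = -⅙*p²*4 = -2*p²/3)
(Y(c, -105) - 7329) - 1*49874 = (-⅔*(-105)² - 7329) - 1*49874 = (-⅔*11025 - 7329) - 49874 = (-7350 - 7329) - 49874 = -14679 - 49874 = -64553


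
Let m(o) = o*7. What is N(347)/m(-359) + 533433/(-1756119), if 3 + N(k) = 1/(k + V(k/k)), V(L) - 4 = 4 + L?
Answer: -158450106317/523691076244 ≈ -0.30256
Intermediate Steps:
m(o) = 7*o
V(L) = 8 + L (V(L) = 4 + (4 + L) = 8 + L)
N(k) = -3 + 1/(9 + k) (N(k) = -3 + 1/(k + (8 + k/k)) = -3 + 1/(k + (8 + 1)) = -3 + 1/(k + 9) = -3 + 1/(9 + k))
N(347)/m(-359) + 533433/(-1756119) = ((-26 - 3*347)/(9 + 347))/((7*(-359))) + 533433/(-1756119) = ((-26 - 1041)/356)/(-2513) + 533433*(-1/1756119) = ((1/356)*(-1067))*(-1/2513) - 177811/585373 = -1067/356*(-1/2513) - 177811/585373 = 1067/894628 - 177811/585373 = -158450106317/523691076244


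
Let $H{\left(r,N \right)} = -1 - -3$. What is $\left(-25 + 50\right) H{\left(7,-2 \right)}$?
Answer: $50$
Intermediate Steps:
$H{\left(r,N \right)} = 2$ ($H{\left(r,N \right)} = -1 + 3 = 2$)
$\left(-25 + 50\right) H{\left(7,-2 \right)} = \left(-25 + 50\right) 2 = 25 \cdot 2 = 50$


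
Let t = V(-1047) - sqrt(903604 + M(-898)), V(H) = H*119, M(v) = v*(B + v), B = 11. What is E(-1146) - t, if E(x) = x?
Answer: 123447 + sqrt(1700130) ≈ 1.2475e+5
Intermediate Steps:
M(v) = v*(11 + v)
V(H) = 119*H
t = -124593 - sqrt(1700130) (t = 119*(-1047) - sqrt(903604 - 898*(11 - 898)) = -124593 - sqrt(903604 - 898*(-887)) = -124593 - sqrt(903604 + 796526) = -124593 - sqrt(1700130) ≈ -1.2590e+5)
E(-1146) - t = -1146 - (-124593 - sqrt(1700130)) = -1146 + (124593 + sqrt(1700130)) = 123447 + sqrt(1700130)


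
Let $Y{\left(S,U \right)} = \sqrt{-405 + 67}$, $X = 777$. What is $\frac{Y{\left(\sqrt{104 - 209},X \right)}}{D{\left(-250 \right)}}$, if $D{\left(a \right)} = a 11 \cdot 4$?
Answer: $- \frac{13 i \sqrt{2}}{11000} \approx - 0.0016713 i$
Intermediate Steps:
$D{\left(a \right)} = 44 a$ ($D{\left(a \right)} = 11 a 4 = 44 a$)
$Y{\left(S,U \right)} = 13 i \sqrt{2}$ ($Y{\left(S,U \right)} = \sqrt{-338} = 13 i \sqrt{2}$)
$\frac{Y{\left(\sqrt{104 - 209},X \right)}}{D{\left(-250 \right)}} = \frac{13 i \sqrt{2}}{44 \left(-250\right)} = \frac{13 i \sqrt{2}}{-11000} = 13 i \sqrt{2} \left(- \frac{1}{11000}\right) = - \frac{13 i \sqrt{2}}{11000}$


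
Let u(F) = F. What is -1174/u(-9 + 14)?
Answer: -1174/5 ≈ -234.80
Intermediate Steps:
-1174/u(-9 + 14) = -1174/(-9 + 14) = -1174/5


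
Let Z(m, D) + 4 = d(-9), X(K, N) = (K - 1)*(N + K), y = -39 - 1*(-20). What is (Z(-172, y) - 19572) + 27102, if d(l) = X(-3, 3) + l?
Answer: 7517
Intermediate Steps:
y = -19 (y = -39 + 20 = -19)
X(K, N) = (-1 + K)*(K + N)
d(l) = l (d(l) = ((-3)² - 1*(-3) - 1*3 - 3*3) + l = (9 + 3 - 3 - 9) + l = 0 + l = l)
Z(m, D) = -13 (Z(m, D) = -4 - 9 = -13)
(Z(-172, y) - 19572) + 27102 = (-13 - 19572) + 27102 = -19585 + 27102 = 7517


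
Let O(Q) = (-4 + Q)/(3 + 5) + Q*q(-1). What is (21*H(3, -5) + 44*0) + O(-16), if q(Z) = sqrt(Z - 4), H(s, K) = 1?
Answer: 37/2 - 16*I*sqrt(5) ≈ 18.5 - 35.777*I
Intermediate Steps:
q(Z) = sqrt(-4 + Z)
O(Q) = -1/2 + Q/8 + I*Q*sqrt(5) (O(Q) = (-4 + Q)/(3 + 5) + Q*sqrt(-4 - 1) = (-4 + Q)/8 + Q*sqrt(-5) = (-4 + Q)*(1/8) + Q*(I*sqrt(5)) = (-1/2 + Q/8) + I*Q*sqrt(5) = -1/2 + Q/8 + I*Q*sqrt(5))
(21*H(3, -5) + 44*0) + O(-16) = (21*1 + 44*0) + (-1/2 + (1/8)*(-16) + I*(-16)*sqrt(5)) = (21 + 0) + (-1/2 - 2 - 16*I*sqrt(5)) = 21 + (-5/2 - 16*I*sqrt(5)) = 37/2 - 16*I*sqrt(5)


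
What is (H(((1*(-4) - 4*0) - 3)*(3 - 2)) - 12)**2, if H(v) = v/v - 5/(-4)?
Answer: 1521/16 ≈ 95.063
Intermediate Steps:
H(v) = 9/4 (H(v) = 1 - 5*(-1/4) = 1 + 5/4 = 9/4)
(H(((1*(-4) - 4*0) - 3)*(3 - 2)) - 12)**2 = (9/4 - 12)**2 = (-39/4)**2 = 1521/16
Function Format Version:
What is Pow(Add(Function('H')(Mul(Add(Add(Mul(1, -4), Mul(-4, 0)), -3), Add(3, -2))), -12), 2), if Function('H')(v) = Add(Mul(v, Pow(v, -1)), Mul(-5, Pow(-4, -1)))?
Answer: Rational(1521, 16) ≈ 95.063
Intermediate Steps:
Function('H')(v) = Rational(9, 4) (Function('H')(v) = Add(1, Mul(-5, Rational(-1, 4))) = Add(1, Rational(5, 4)) = Rational(9, 4))
Pow(Add(Function('H')(Mul(Add(Add(Mul(1, -4), Mul(-4, 0)), -3), Add(3, -2))), -12), 2) = Pow(Add(Rational(9, 4), -12), 2) = Pow(Rational(-39, 4), 2) = Rational(1521, 16)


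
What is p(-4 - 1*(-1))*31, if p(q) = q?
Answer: -93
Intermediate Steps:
p(-4 - 1*(-1))*31 = (-4 - 1*(-1))*31 = (-4 + 1)*31 = -3*31 = -93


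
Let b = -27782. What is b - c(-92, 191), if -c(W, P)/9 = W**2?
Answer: 48394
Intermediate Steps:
c(W, P) = -9*W**2
b - c(-92, 191) = -27782 - (-9)*(-92)**2 = -27782 - (-9)*8464 = -27782 - 1*(-76176) = -27782 + 76176 = 48394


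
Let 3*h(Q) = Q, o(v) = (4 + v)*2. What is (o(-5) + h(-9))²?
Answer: 25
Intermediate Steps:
o(v) = 8 + 2*v
h(Q) = Q/3
(o(-5) + h(-9))² = ((8 + 2*(-5)) + (⅓)*(-9))² = ((8 - 10) - 3)² = (-2 - 3)² = (-5)² = 25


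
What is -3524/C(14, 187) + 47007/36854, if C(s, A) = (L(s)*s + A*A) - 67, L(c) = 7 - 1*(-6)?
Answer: 379830023/323246434 ≈ 1.1750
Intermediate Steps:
L(c) = 13 (L(c) = 7 + 6 = 13)
C(s, A) = -67 + A**2 + 13*s (C(s, A) = (13*s + A*A) - 67 = (13*s + A**2) - 67 = (A**2 + 13*s) - 67 = -67 + A**2 + 13*s)
-3524/C(14, 187) + 47007/36854 = -3524/(-67 + 187**2 + 13*14) + 47007/36854 = -3524/(-67 + 34969 + 182) + 47007*(1/36854) = -3524/35084 + 47007/36854 = -3524*1/35084 + 47007/36854 = -881/8771 + 47007/36854 = 379830023/323246434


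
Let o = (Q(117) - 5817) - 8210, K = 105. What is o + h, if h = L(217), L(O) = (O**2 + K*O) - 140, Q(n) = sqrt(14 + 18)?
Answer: 55707 + 4*sqrt(2) ≈ 55713.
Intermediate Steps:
Q(n) = 4*sqrt(2) (Q(n) = sqrt(32) = 4*sqrt(2))
o = -14027 + 4*sqrt(2) (o = (4*sqrt(2) - 5817) - 8210 = (-5817 + 4*sqrt(2)) - 8210 = -14027 + 4*sqrt(2) ≈ -14021.)
L(O) = -140 + O**2 + 105*O (L(O) = (O**2 + 105*O) - 140 = -140 + O**2 + 105*O)
h = 69734 (h = -140 + 217**2 + 105*217 = -140 + 47089 + 22785 = 69734)
o + h = (-14027 + 4*sqrt(2)) + 69734 = 55707 + 4*sqrt(2)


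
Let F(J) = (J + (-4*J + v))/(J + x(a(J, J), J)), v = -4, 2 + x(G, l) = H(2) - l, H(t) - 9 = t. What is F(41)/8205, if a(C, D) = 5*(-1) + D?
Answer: -127/73845 ≈ -0.0017198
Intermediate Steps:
H(t) = 9 + t
a(C, D) = -5 + D
x(G, l) = 9 - l (x(G, l) = -2 + ((9 + 2) - l) = -2 + (11 - l) = 9 - l)
F(J) = -4/9 - J/3 (F(J) = (J + (-4*J - 4))/(J + (9 - J)) = (J + (-4 - 4*J))/9 = (-4 - 3*J)*(⅑) = -4/9 - J/3)
F(41)/8205 = (-4/9 - ⅓*41)/8205 = (-4/9 - 41/3)*(1/8205) = -127/9*1/8205 = -127/73845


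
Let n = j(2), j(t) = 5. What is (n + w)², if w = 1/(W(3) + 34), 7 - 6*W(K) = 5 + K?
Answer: 1042441/41209 ≈ 25.296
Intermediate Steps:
W(K) = ⅓ - K/6 (W(K) = 7/6 - (5 + K)/6 = 7/6 + (-⅚ - K/6) = ⅓ - K/6)
n = 5
w = 6/203 (w = 1/((⅓ - ⅙*3) + 34) = 1/((⅓ - ½) + 34) = 1/(-⅙ + 34) = 1/(203/6) = 6/203 ≈ 0.029557)
(n + w)² = (5 + 6/203)² = (1021/203)² = 1042441/41209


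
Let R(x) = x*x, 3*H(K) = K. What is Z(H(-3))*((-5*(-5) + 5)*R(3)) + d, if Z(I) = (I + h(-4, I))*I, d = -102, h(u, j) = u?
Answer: 1248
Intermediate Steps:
H(K) = K/3
R(x) = x²
Z(I) = I*(-4 + I) (Z(I) = (I - 4)*I = (-4 + I)*I = I*(-4 + I))
Z(H(-3))*((-5*(-5) + 5)*R(3)) + d = (((⅓)*(-3))*(-4 + (⅓)*(-3)))*((-5*(-5) + 5)*3²) - 102 = (-(-4 - 1))*((25 + 5)*9) - 102 = (-1*(-5))*(30*9) - 102 = 5*270 - 102 = 1350 - 102 = 1248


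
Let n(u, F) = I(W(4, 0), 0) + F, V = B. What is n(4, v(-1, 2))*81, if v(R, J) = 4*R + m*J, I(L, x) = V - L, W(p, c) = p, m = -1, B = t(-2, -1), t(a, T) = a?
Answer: -972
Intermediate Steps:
B = -2
V = -2
I(L, x) = -2 - L
v(R, J) = -J + 4*R (v(R, J) = 4*R - J = -J + 4*R)
n(u, F) = -6 + F (n(u, F) = (-2 - 1*4) + F = (-2 - 4) + F = -6 + F)
n(4, v(-1, 2))*81 = (-6 + (-1*2 + 4*(-1)))*81 = (-6 + (-2 - 4))*81 = (-6 - 6)*81 = -12*81 = -972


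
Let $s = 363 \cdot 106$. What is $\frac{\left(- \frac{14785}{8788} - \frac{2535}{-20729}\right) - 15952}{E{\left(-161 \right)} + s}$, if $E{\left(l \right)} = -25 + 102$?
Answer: $- \frac{264200312999}{638493414260} \approx -0.41379$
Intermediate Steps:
$s = 38478$
$E{\left(l \right)} = 77$
$\frac{\left(- \frac{14785}{8788} - \frac{2535}{-20729}\right) - 15952}{E{\left(-161 \right)} + s} = \frac{\left(- \frac{14785}{8788} - \frac{2535}{-20729}\right) - 15952}{77 + 38478} = \frac{\left(\left(-14785\right) \frac{1}{8788} - - \frac{2535}{20729}\right) - 15952}{38555} = \left(\left(- \frac{14785}{8788} + \frac{2535}{20729}\right) - 15952\right) \frac{1}{38555} = \left(- \frac{284200685}{182166452} - 15952\right) \frac{1}{38555} = \left(- \frac{2906203442989}{182166452}\right) \frac{1}{38555} = - \frac{264200312999}{638493414260}$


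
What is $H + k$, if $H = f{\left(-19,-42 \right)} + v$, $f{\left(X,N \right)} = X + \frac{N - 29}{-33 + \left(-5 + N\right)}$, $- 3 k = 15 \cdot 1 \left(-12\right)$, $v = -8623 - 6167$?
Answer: $- \frac{1179849}{80} \approx -14748.0$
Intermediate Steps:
$v = -14790$ ($v = -8623 - 6167 = -14790$)
$k = 60$ ($k = - \frac{15 \cdot 1 \left(-12\right)}{3} = - \frac{15 \left(-12\right)}{3} = \left(- \frac{1}{3}\right) \left(-180\right) = 60$)
$f{\left(X,N \right)} = X + \frac{-29 + N}{-38 + N}$
$H = - \frac{1184649}{80}$ ($H = \frac{-29 - 42 - -722 - -798}{-38 - 42} - 14790 = \frac{-29 - 42 + 722 + 798}{-80} - 14790 = \left(- \frac{1}{80}\right) 1449 - 14790 = - \frac{1449}{80} - 14790 = - \frac{1184649}{80} \approx -14808.0$)
$H + k = - \frac{1184649}{80} + 60 = - \frac{1179849}{80}$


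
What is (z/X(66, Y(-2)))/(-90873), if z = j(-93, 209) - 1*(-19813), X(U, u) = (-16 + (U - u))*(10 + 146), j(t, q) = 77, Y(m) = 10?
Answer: -17/484656 ≈ -3.5076e-5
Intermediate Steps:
X(U, u) = -2496 - 156*u + 156*U (X(U, u) = (-16 + U - u)*156 = -2496 - 156*u + 156*U)
z = 19890 (z = 77 - 1*(-19813) = 77 + 19813 = 19890)
(z/X(66, Y(-2)))/(-90873) = (19890/(-2496 - 156*10 + 156*66))/(-90873) = (19890/(-2496 - 1560 + 10296))*(-1/90873) = (19890/6240)*(-1/90873) = (19890*(1/6240))*(-1/90873) = (51/16)*(-1/90873) = -17/484656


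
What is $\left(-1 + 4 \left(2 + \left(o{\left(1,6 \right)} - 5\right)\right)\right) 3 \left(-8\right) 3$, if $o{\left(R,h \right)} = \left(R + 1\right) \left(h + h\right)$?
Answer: $-5976$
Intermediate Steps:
$o{\left(R,h \right)} = 2 h \left(1 + R\right)$ ($o{\left(R,h \right)} = \left(1 + R\right) 2 h = 2 h \left(1 + R\right)$)
$\left(-1 + 4 \left(2 + \left(o{\left(1,6 \right)} - 5\right)\right)\right) 3 \left(-8\right) 3 = \left(-1 + 4 \left(2 - \left(5 - 12 \left(1 + 1\right)\right)\right)\right) 3 \left(-8\right) 3 = \left(-1 + 4 \left(2 - \left(5 - 24\right)\right)\right) 3 \left(-8\right) 3 = \left(-1 + 4 \left(2 + \left(24 - 5\right)\right)\right) 3 \left(-8\right) 3 = \left(-1 + 4 \left(2 + 19\right)\right) 3 \left(-8\right) 3 = \left(-1 + 4 \cdot 21\right) 3 \left(-8\right) 3 = \left(-1 + 84\right) 3 \left(-8\right) 3 = 83 \cdot 3 \left(-8\right) 3 = 249 \left(-8\right) 3 = \left(-1992\right) 3 = -5976$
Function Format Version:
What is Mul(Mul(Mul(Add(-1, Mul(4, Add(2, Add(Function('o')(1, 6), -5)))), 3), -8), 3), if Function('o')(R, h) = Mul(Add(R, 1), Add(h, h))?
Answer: -5976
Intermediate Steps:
Function('o')(R, h) = Mul(2, h, Add(1, R)) (Function('o')(R, h) = Mul(Add(1, R), Mul(2, h)) = Mul(2, h, Add(1, R)))
Mul(Mul(Mul(Add(-1, Mul(4, Add(2, Add(Function('o')(1, 6), -5)))), 3), -8), 3) = Mul(Mul(Mul(Add(-1, Mul(4, Add(2, Add(Mul(2, 6, Add(1, 1)), -5)))), 3), -8), 3) = Mul(Mul(Mul(Add(-1, Mul(4, Add(2, Add(Mul(2, 6, 2), -5)))), 3), -8), 3) = Mul(Mul(Mul(Add(-1, Mul(4, Add(2, Add(24, -5)))), 3), -8), 3) = Mul(Mul(Mul(Add(-1, Mul(4, Add(2, 19))), 3), -8), 3) = Mul(Mul(Mul(Add(-1, Mul(4, 21)), 3), -8), 3) = Mul(Mul(Mul(Add(-1, 84), 3), -8), 3) = Mul(Mul(Mul(83, 3), -8), 3) = Mul(Mul(249, -8), 3) = Mul(-1992, 3) = -5976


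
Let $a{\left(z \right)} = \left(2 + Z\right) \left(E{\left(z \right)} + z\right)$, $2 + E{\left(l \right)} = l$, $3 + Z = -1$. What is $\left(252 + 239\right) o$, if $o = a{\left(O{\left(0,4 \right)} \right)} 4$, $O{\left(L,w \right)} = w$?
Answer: $-23568$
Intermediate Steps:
$Z = -4$ ($Z = -3 - 1 = -4$)
$E{\left(l \right)} = -2 + l$
$a{\left(z \right)} = 4 - 4 z$ ($a{\left(z \right)} = \left(2 - 4\right) \left(\left(-2 + z\right) + z\right) = - 2 \left(-2 + 2 z\right) = 4 - 4 z$)
$o = -48$ ($o = \left(4 - 16\right) 4 = \left(-12\right) 4 = -48$)
$\left(252 + 239\right) o = \left(252 + 239\right) \left(-48\right) = 491 \left(-48\right) = -23568$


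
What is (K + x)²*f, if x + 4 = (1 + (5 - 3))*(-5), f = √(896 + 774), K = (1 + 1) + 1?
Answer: 256*√1670 ≈ 10462.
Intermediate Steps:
K = 3 (K = 2 + 1 = 3)
f = √1670 ≈ 40.866
x = -19 (x = -4 + (1 + (5 - 3))*(-5) = -4 + (1 + 2)*(-5) = -4 + 3*(-5) = -4 - 15 = -19)
(K + x)²*f = (3 - 19)²*√1670 = (-16)²*√1670 = 256*√1670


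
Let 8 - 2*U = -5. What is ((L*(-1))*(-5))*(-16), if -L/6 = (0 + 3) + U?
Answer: 4560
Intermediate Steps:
U = 13/2 (U = 4 - ½*(-5) = 4 + 5/2 = 13/2 ≈ 6.5000)
L = -57 (L = -6*((0 + 3) + 13/2) = -6*(3 + 13/2) = -6*19/2 = -57)
((L*(-1))*(-5))*(-16) = (-57*(-1)*(-5))*(-16) = (57*(-5))*(-16) = -285*(-16) = 4560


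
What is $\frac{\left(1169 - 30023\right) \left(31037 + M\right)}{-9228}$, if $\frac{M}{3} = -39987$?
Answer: $- \frac{213817758}{769} \approx -2.7805 \cdot 10^{5}$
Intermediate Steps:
$M = -119961$ ($M = 3 \left(-39987\right) = -119961$)
$\frac{\left(1169 - 30023\right) \left(31037 + M\right)}{-9228} = \frac{\left(1169 - 30023\right) \left(31037 - 119961\right)}{-9228} = \left(-28854\right) \left(-88924\right) \left(- \frac{1}{9228}\right) = 2565813096 \left(- \frac{1}{9228}\right) = - \frac{213817758}{769}$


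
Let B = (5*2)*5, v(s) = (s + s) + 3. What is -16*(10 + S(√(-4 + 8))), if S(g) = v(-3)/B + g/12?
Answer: -12128/75 ≈ -161.71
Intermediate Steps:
v(s) = 3 + 2*s (v(s) = 2*s + 3 = 3 + 2*s)
B = 50 (B = 10*5 = 50)
S(g) = -3/50 + g/12 (S(g) = (3 + 2*(-3))/50 + g/12 = (3 - 6)*(1/50) + g*(1/12) = -3*1/50 + g/12 = -3/50 + g/12)
-16*(10 + S(√(-4 + 8))) = -16*(10 + (-3/50 + √(-4 + 8)/12)) = -16*(10 + (-3/50 + √4/12)) = -16*(10 + (-3/50 + (1/12)*2)) = -16*(10 + (-3/50 + ⅙)) = -16*(10 + 8/75) = -16*758/75 = -12128/75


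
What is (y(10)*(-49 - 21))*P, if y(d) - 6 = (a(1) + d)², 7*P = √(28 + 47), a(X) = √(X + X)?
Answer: -5400*√3 - 1000*√6 ≈ -11803.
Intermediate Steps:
a(X) = √2*√X (a(X) = √(2*X) = √2*√X)
P = 5*√3/7 (P = √(28 + 47)/7 = √75/7 = (5*√3)/7 = 5*√3/7 ≈ 1.2372)
y(d) = 6 + (d + √2)² (y(d) = 6 + (√2*√1 + d)² = 6 + (√2*1 + d)² = 6 + (√2 + d)² = 6 + (d + √2)²)
(y(10)*(-49 - 21))*P = ((6 + (10 + √2)²)*(-49 - 21))*(5*√3/7) = ((6 + (10 + √2)²)*(-70))*(5*√3/7) = (-420 - 70*(10 + √2)²)*(5*√3/7) = 5*√3*(-420 - 70*(10 + √2)²)/7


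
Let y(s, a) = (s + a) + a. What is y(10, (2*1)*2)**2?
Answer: 324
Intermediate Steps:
y(s, a) = s + 2*a (y(s, a) = (a + s) + a = s + 2*a)
y(10, (2*1)*2)**2 = (10 + 2*((2*1)*2))**2 = (10 + 2*(2*2))**2 = (10 + 2*4)**2 = (10 + 8)**2 = 18**2 = 324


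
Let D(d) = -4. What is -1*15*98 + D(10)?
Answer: -1474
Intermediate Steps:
-1*15*98 + D(10) = -1*15*98 - 4 = -15*98 - 4 = -1470 - 4 = -1474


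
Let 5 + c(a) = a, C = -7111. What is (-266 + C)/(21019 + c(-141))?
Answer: -7377/20873 ≈ -0.35342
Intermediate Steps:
c(a) = -5 + a
(-266 + C)/(21019 + c(-141)) = (-266 - 7111)/(21019 + (-5 - 141)) = -7377/(21019 - 146) = -7377/20873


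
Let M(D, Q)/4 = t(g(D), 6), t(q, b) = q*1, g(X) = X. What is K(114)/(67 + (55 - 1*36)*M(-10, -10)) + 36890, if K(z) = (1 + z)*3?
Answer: 8521475/231 ≈ 36890.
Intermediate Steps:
t(q, b) = q
M(D, Q) = 4*D
K(z) = 3 + 3*z
K(114)/(67 + (55 - 1*36)*M(-10, -10)) + 36890 = (3 + 3*114)/(67 + (55 - 1*36)*(4*(-10))) + 36890 = (3 + 342)/(67 + (55 - 36)*(-40)) + 36890 = 345/(67 + 19*(-40)) + 36890 = 345/(67 - 760) + 36890 = 345/(-693) + 36890 = 345*(-1/693) + 36890 = -115/231 + 36890 = 8521475/231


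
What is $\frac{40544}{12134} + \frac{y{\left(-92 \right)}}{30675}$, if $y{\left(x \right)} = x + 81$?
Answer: $\frac{621776863}{186105225} \approx 3.341$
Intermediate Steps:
$y{\left(x \right)} = 81 + x$
$\frac{40544}{12134} + \frac{y{\left(-92 \right)}}{30675} = \frac{40544}{12134} + \frac{81 - 92}{30675} = 40544 \cdot \frac{1}{12134} - \frac{11}{30675} = \frac{20272}{6067} - \frac{11}{30675} = \frac{621776863}{186105225}$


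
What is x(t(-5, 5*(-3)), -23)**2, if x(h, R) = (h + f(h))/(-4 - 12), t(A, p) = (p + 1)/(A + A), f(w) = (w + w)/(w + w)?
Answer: 9/400 ≈ 0.022500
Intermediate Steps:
f(w) = 1 (f(w) = (2*w)/((2*w)) = (2*w)*(1/(2*w)) = 1)
t(A, p) = (1 + p)/(2*A) (t(A, p) = (1 + p)/((2*A)) = (1 + p)*(1/(2*A)) = (1 + p)/(2*A))
x(h, R) = -1/16 - h/16 (x(h, R) = (h + 1)/(-4 - 12) = (1 + h)/(-16) = (1 + h)*(-1/16) = -1/16 - h/16)
x(t(-5, 5*(-3)), -23)**2 = (-1/16 - (1 + 5*(-3))/(32*(-5)))**2 = (-1/16 - (-1)*(1 - 15)/(32*5))**2 = (-1/16 - (-1)*(-14)/(32*5))**2 = (-1/16 - 1/16*7/5)**2 = (-1/16 - 7/80)**2 = (-3/20)**2 = 9/400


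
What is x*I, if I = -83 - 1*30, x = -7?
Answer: 791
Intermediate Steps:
I = -113 (I = -83 - 30 = -113)
x*I = -7*(-113) = 791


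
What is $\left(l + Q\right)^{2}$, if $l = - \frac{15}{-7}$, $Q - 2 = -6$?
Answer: $\frac{169}{49} \approx 3.449$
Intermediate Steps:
$Q = -4$ ($Q = 2 - 6 = -4$)
$l = \frac{15}{7}$ ($l = \left(-15\right) \left(- \frac{1}{7}\right) = \frac{15}{7} \approx 2.1429$)
$\left(l + Q\right)^{2} = \left(\frac{15}{7} - 4\right)^{2} = \left(- \frac{13}{7}\right)^{2} = \frac{169}{49}$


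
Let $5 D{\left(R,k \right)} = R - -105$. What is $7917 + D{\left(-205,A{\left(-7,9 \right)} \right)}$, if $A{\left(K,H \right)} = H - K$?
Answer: $7897$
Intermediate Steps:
$D{\left(R,k \right)} = 21 + \frac{R}{5}$ ($D{\left(R,k \right)} = \frac{R - -105}{5} = \frac{R + 105}{5} = \frac{105 + R}{5} = 21 + \frac{R}{5}$)
$7917 + D{\left(-205,A{\left(-7,9 \right)} \right)} = 7917 + \left(21 + \frac{1}{5} \left(-205\right)\right) = 7917 + \left(21 - 41\right) = 7917 - 20 = 7897$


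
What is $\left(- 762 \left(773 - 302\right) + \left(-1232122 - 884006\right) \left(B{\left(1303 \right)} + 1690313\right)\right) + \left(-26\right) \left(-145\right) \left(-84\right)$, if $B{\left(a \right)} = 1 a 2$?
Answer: $-3582433973214$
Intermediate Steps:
$B{\left(a \right)} = 2 a$ ($B{\left(a \right)} = a 2 = 2 a$)
$\left(- 762 \left(773 - 302\right) + \left(-1232122 - 884006\right) \left(B{\left(1303 \right)} + 1690313\right)\right) + \left(-26\right) \left(-145\right) \left(-84\right) = \left(- 762 \left(773 - 302\right) + \left(-1232122 - 884006\right) \left(2 \cdot 1303 + 1690313\right)\right) + \left(-26\right) \left(-145\right) \left(-84\right) = \left(\left(-762\right) 471 - 2116128 \left(2606 + 1690313\right)\right) + 3770 \left(-84\right) = \left(-358902 - 3582433297632\right) - 316680 = -3582433656534 - 316680 = -3582433973214$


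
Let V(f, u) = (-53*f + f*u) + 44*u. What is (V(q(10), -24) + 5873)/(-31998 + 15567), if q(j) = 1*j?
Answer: -1349/5477 ≈ -0.24630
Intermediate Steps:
q(j) = j
V(f, u) = -53*f + 44*u + f*u
(V(q(10), -24) + 5873)/(-31998 + 15567) = ((-53*10 + 44*(-24) + 10*(-24)) + 5873)/(-31998 + 15567) = ((-530 - 1056 - 240) + 5873)/(-16431) = (-1826 + 5873)*(-1/16431) = 4047*(-1/16431) = -1349/5477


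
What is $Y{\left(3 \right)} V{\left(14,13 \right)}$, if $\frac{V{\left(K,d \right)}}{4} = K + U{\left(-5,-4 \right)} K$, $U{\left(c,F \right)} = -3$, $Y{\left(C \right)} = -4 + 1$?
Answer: $336$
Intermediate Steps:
$Y{\left(C \right)} = -3$
$V{\left(K,d \right)} = - 8 K$ ($V{\left(K,d \right)} = 4 \left(K - 3 K\right) = 4 \left(- 2 K\right) = - 8 K$)
$Y{\left(3 \right)} V{\left(14,13 \right)} = - 3 \left(\left(-8\right) 14\right) = \left(-3\right) \left(-112\right) = 336$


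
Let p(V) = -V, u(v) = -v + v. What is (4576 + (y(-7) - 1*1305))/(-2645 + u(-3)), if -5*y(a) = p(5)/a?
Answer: -22896/18515 ≈ -1.2366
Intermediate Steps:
u(v) = 0
y(a) = 1/a (y(a) = -(-1*5)/(5*a) = -(-1)/a = 1/a)
(4576 + (y(-7) - 1*1305))/(-2645 + u(-3)) = (4576 + (1/(-7) - 1*1305))/(-2645 + 0) = (4576 + (-1/7 - 1305))/(-2645) = (4576 - 9136/7)*(-1/2645) = (22896/7)*(-1/2645) = -22896/18515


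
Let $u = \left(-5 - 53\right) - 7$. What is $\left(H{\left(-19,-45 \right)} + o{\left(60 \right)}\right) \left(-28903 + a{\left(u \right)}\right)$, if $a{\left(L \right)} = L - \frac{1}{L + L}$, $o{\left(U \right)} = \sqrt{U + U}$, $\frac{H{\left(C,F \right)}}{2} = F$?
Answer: $\frac{33892551}{13} - \frac{3765839 \sqrt{30}}{65} \approx 2.2898 \cdot 10^{6}$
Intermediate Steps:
$H{\left(C,F \right)} = 2 F$
$o{\left(U \right)} = \sqrt{2} \sqrt{U}$ ($o{\left(U \right)} = \sqrt{2 U} = \sqrt{2} \sqrt{U}$)
$u = -65$ ($u = -58 - 7 = -65$)
$a{\left(L \right)} = L - \frac{1}{2 L}$
$\left(H{\left(-19,-45 \right)} + o{\left(60 \right)}\right) \left(-28903 + a{\left(u \right)}\right) = \left(2 \left(-45\right) + \sqrt{2} \sqrt{60}\right) \left(-28903 - \left(65 + \frac{1}{2 \left(-65\right)}\right)\right) = \left(-90 + \sqrt{2} \cdot 2 \sqrt{15}\right) \left(-28903 - \frac{8449}{130}\right) = \left(-90 + 2 \sqrt{30}\right) \left(-28903 + \left(-65 + \frac{1}{130}\right)\right) = \left(-90 + 2 \sqrt{30}\right) \left(-28903 - \frac{8449}{130}\right) = \left(-90 + 2 \sqrt{30}\right) \left(- \frac{3765839}{130}\right) = \frac{33892551}{13} - \frac{3765839 \sqrt{30}}{65}$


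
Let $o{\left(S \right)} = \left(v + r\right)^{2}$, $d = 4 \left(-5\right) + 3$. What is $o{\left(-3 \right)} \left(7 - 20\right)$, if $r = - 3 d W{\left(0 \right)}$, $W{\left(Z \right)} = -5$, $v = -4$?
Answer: $-872053$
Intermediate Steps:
$d = -17$ ($d = -20 + 3 = -17$)
$r = -255$ ($r = \left(-3\right) \left(-17\right) \left(-5\right) = 51 \left(-5\right) = -255$)
$o{\left(S \right)} = 67081$ ($o{\left(S \right)} = \left(-4 - 255\right)^{2} = \left(-259\right)^{2} = 67081$)
$o{\left(-3 \right)} \left(7 - 20\right) = 67081 \left(7 - 20\right) = 67081 \left(-13\right) = -872053$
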